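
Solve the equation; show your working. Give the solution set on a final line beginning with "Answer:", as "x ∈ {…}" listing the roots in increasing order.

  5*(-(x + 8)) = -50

Step 1. [5*(-(x + 8)) = -50] leading coefficient 5: divide by 5. So div: -(x + 8) = -10.
Step 2. [-(x + 8) = -10] LHS negated; negate both sides. So neg: x + 8 = 10.
Step 3. [x + 8 = 10] subtract 8: x sits inside (… + 8) ⇒ sub: x = 2.

Answer: x ∈ {2}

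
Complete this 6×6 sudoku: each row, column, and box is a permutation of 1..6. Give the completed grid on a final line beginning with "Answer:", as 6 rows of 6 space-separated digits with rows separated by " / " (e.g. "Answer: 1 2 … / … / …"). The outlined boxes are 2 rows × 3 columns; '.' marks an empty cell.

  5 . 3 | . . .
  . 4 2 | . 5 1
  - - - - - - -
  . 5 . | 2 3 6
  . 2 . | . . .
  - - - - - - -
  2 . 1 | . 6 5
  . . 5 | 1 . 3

Step 1. [r4c6∈{4}] r4c6 is down to just 4. So r4c6=4.
Step 2. [r2c1∈{6}] r2c1's peers cover all but 6, so r2c1=6.
Step 3. [r6c5∈{2,4}] r6c5 is the only open cell in row 6 admitting 2 ⇒ r6c5=2.
Step 4. [r3c1∈{1,4}] across row 3, 1 lands solely at r3c1 ⇒ r3c1=1.
Step 5. [r1c4∈{4,6}] row 1 places 6 nowhere but r1c4. So r1c4=6.
Step 6. [r4c1∈{3}] r4c1's peers cover all but 3, so r4c1=3.
Step 7. [r5c2∈{3}] r5c2 is down to just 3. So r5c2=3.
Step 8. [r4c4∈{5}] only 5 remains possible at r4c4 ⇒ r4c4=5.
Step 9. [r1c5∈{4}] r1c5 has the single candidate 4, so r1c5=4.
Step 10. [r1c2∈{1}] r1c2's peers cover all but 1 ⇒ r1c2=1.
Step 11. [r4c5∈{1}] r4c5 has the single candidate 1, so r4c5=1.
Step 12. [r3c3∈{4}] r3c3 has the single candidate 4, so r3c3=4.
Step 13. [r4c3∈{6}] r4c3 has the single candidate 6, so r4c3=6.
Step 14. [r1c6∈{2}] r1c6's peers cover all but 2, so r1c6=2.
Step 15. [r6c1∈{4}] r6c1 is down to just 4 ⇒ r6c1=4.
Step 16. [r6c2∈{6}] r6c2 is down to just 6, so r6c2=6.
Step 17. [r5c4∈{4}] nothing but 4 survives at r5c4 ⇒ r5c4=4.
Step 18. [r2c4∈{3}] only 3 remains possible at r2c4. So r2c4=3.

Answer: 5 1 3 6 4 2 / 6 4 2 3 5 1 / 1 5 4 2 3 6 / 3 2 6 5 1 4 / 2 3 1 4 6 5 / 4 6 5 1 2 3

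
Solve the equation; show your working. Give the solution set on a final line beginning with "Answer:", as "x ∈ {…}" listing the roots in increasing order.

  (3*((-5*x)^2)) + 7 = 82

Step 1. [(3*((-5*x)^2)) + 7 = 82] +7 is outermost — subtract 7 both sides ⇒ sub: 3*((-5*x)^2) = 75.
Step 2. [3*((-5*x)^2) = 75] leading coefficient 3: divide by 3. So div: (-5*x)^2 = 25.
Step 3. [(-5*x)^2 = 25] √ both sides: 25 ≥ 0 gives two branches, so sqrt: -5*x = 5 or -5.
Step 4. [-5*x = 5 or -5] -5·(inner) — divide through by -5, so div: x = -1 or 1.

Answer: x ∈ {-1, 1}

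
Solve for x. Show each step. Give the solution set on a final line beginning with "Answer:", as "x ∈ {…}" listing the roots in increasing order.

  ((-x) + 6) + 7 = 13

Step 1. [((-x) + 6) + 7 = 13] subtract 7: x sits inside (… + 7), so sub: (-x) + 6 = 6.
Step 2. [(-x) + 6 = 6] the outer +6 inverts by subtracting 6, so sub: -x = 0.
Step 3. [-x = 0] leading − — multiply by −1, so neg: x = 0.

Answer: x ∈ {0}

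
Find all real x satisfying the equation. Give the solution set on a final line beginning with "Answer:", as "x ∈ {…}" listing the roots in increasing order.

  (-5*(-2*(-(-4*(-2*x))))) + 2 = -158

Step 1. [(-5*(-2*(-(-4*(-2*x))))) + 2 = -158] subtract 2: x sits inside (… + 2) ⇒ sub: -5*(-2*(-(-4*(-2*x)))) = -160.
Step 2. [-5*(-2*(-(-4*(-2*x)))) = -160] leading coefficient -5: divide by -5. So div: -2*(-(-4*(-2*x))) = 32.
Step 3. [-2*(-(-4*(-2*x))) = 32] -2·(inner) — divide through by -2 ⇒ div: -(-4*(-2*x)) = -16.
Step 4. [-(-4*(-2*x)) = -16] flip signs both sides. So neg: -4*(-2*x) = 16.
Step 5. [-4*(-2*x) = 16] -4·(inner) — divide through by -4, so div: -2*x = -4.
Step 6. [-2*x = -4] leading coefficient -2: divide by -2. So div: x = 2.

Answer: x ∈ {2}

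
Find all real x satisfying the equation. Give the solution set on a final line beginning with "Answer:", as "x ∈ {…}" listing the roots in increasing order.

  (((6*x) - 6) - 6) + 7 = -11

Step 1. [(((6*x) - 6) - 6) + 7 = -11] 7 comes off first (subtract 7), so sub: ((6*x) - 6) - 6 = -18.
Step 2. [((6*x) - 6) - 6 = -18] peel the -6: add 6 from each side ⇒ sub: (6*x) - 6 = -12.
Step 3. [(6*x) - 6 = -12] -6 is outermost — add 6 both sides, so sub: 6*x = -6.
Step 4. [6*x = -6] 6 out front; divide by 6. So div: x = -1.

Answer: x ∈ {-1}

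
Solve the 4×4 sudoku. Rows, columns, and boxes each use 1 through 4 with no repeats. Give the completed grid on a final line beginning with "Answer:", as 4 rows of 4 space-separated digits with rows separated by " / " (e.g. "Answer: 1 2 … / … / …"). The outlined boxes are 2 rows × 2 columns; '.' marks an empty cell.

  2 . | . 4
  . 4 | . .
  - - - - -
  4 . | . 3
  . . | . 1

Step 1. [r3c3∈{2}] r3c3 has the single candidate 2. So r3c3=2.
Step 2. [r2c1∈{1,3}] across col 1, 1 lands solely at r2c1 ⇒ r2c1=1.
Step 3. [r1c2∈{3}] only 3 remains possible at r1c2, so r1c2=3.
Step 4. [r4c3∈{4}] only 4 remains possible at r4c3, so r4c3=4.
Step 5. [r1c3∈{1}] only 1 remains possible at r1c3. So r1c3=1.
Step 6. [r4c1∈{3}] only 3 remains possible at r4c1. So r4c1=3.
Step 7. [r3c2∈{1}] r3c2 has the single candidate 1 ⇒ r3c2=1.
Step 8. [r4c2∈{2}] r4c2 has the single candidate 2, so r4c2=2.
Step 9. [r2c3∈{3}] r2c3 has the single candidate 3. So r2c3=3.
Step 10. [r2c4∈{2}] only 2 remains possible at r2c4. So r2c4=2.

Answer: 2 3 1 4 / 1 4 3 2 / 4 1 2 3 / 3 2 4 1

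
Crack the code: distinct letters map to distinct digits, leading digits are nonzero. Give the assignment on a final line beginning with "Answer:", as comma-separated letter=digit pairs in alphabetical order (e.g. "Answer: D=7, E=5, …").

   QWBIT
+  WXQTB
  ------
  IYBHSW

Step 1. [col 1: T + B ≡ W (mod 10)] B=9 is one option consistent with column 1 (T + B ≡ W (mod 10), carry-in 0) — take it, so B=9.
Step 2. [I] I is the leading digit of a 6-digit sum of two 5-digit numbers; the final carry is exactly 1 ⇒ I=1.
Step 3. [col 1: T + B ≡ W (mod 10)] no forcing yet in column 1 (carry-in 0); T=3 is free and consistent — try it ⇒ T=3.
Step 4. [col 1: T + B ≡ W (mod 10)] in column 1 we have T+B≡W with carry-in 0; given T=3, B=9 and digits 1,3,9 already taken and all letters distinct, that pins W to 2, so W=2.
Step 5. [col 2: I + T ≡ S (mod 10)] from column 2 (I=1, T=3, carry-in 1, digits 1,2,3,9 already taken and all letters distinct): S must equal 5, so S=5.
Step 6. [col 3: B + Q ≡ H (mod 10)] no forcing yet in column 3 (carry-in 0); Q=8 is free and consistent — try it, so Q=8.
Step 7. [col 3: B + Q ≡ H (mod 10)] in column 3 we have B+Q≡H with carry-in 0; given B=9, Q=8 and digits 1,2,3,5,8,9 already taken and all letters distinct, that pins H to 7. So H=7.
Step 8. [col 4: W + X ≡ B (mod 10)] from column 4 (W=2, B=9, carry-in 1, digits 1,2,3,5,7,8,9 already taken and all letters distinct): X must equal 6. So X=6.
Step 9. [col 5: Q + W ≡ Y (mod 10)] in column 5 we have Q+W≡Y with carry-in 0; given Q=8, W=2 and digits 1,2,3,5,6,7,8,9 already taken and all letters distinct, that pins Y to 0. So Y=0.

Answer: B=9, H=7, I=1, Q=8, S=5, T=3, W=2, X=6, Y=0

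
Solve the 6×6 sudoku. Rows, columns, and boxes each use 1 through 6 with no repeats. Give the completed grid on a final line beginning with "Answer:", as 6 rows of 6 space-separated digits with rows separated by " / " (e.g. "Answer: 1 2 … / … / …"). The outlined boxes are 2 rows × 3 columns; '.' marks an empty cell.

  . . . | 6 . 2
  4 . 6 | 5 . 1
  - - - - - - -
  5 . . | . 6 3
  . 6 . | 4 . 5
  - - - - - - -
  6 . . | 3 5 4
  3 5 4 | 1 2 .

Step 1. [r4c1∈{1,2}] 2 has one home in col 1: r4c1. So r4c1=2.
Step 2. [r3c3∈{1}] r3c3 is down to just 1, so r3c3=1.
Step 3. [r5c2∈{1,2}] 1 has one home in row 5: r5c2. So r5c2=1.
Step 4. [r1c2∈{3}] nothing but 3 survives at r1c2. So r1c2=3.
Step 5. [r2c5∈{3}] only 3 remains possible at r2c5 ⇒ r2c5=3.
Step 6. [r3c2∈{4}] nothing but 4 survives at r3c2, so r3c2=4.
Step 7. [r5c3∈{2}] r5c3 has the single candidate 2, so r5c3=2.
Step 8. [r4c5∈{1}] r4c5 has the single candidate 1. So r4c5=1.
Step 9. [r1c3∈{5}] r1c3 is down to just 5 ⇒ r1c3=5.
Step 10. [r2c2∈{2}] r2c2 is down to just 2, so r2c2=2.
Step 11. [r3c4∈{2}] r3c4 has the single candidate 2, so r3c4=2.
Step 12. [r1c5∈{4}] nothing but 4 survives at r1c5, so r1c5=4.
Step 13. [r6c6∈{6}] r6c6 has the single candidate 6, so r6c6=6.
Step 14. [r4c3∈{3}] only 3 remains possible at r4c3. So r4c3=3.
Step 15. [r1c1∈{1}] only 1 remains possible at r1c1, so r1c1=1.

Answer: 1 3 5 6 4 2 / 4 2 6 5 3 1 / 5 4 1 2 6 3 / 2 6 3 4 1 5 / 6 1 2 3 5 4 / 3 5 4 1 2 6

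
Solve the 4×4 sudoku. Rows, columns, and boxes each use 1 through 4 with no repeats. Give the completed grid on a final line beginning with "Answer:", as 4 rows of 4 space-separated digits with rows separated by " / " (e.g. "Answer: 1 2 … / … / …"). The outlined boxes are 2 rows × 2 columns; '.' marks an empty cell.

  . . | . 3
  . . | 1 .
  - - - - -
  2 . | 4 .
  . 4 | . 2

Step 1. [r3c2∈{1,3}] r3c2 is the only open cell in row 3 admitting 3 ⇒ r3c2=3.
Step 2. [r1c1∈{1,4}] 4 has one home in row 1: r1c1. So r1c1=4.
Step 3. [r1c2∈{1,2}] in row 1, 1 fits only at r1c2. So r1c2=1.
Step 4. [r2c4∈{4}] r2c4 has the single candidate 4. So r2c4=4.
Step 5. [r2c1∈{3}] r2c1 is down to just 3. So r2c1=3.
Step 6. [r2c2∈{2}] r2c2's peers cover all but 2, so r2c2=2.
Step 7. [r1c3∈{2}] r1c3 is down to just 2 ⇒ r1c3=2.
Step 8. [r4c3∈{3}] r4c3 has the single candidate 3. So r4c3=3.
Step 9. [r4c1∈{1}] r4c1's peers cover all but 1 ⇒ r4c1=1.
Step 10. [r3c4∈{1}] nothing but 1 survives at r3c4 ⇒ r3c4=1.

Answer: 4 1 2 3 / 3 2 1 4 / 2 3 4 1 / 1 4 3 2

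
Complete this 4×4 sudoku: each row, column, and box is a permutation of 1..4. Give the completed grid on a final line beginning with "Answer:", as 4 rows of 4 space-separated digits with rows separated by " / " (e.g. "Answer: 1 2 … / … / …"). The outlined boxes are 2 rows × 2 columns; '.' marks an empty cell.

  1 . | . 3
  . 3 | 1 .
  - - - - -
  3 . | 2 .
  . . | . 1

Step 1. [r3c4∈{4}] r3c4's peers cover all but 4 ⇒ r3c4=4.
Step 2. [r1c2∈{2,4}] r1c2 is the only open cell in row 1 admitting 2 ⇒ r1c2=2.
Step 3. [r4c1∈{2,4}] 2 has one home in row 4: r4c1 ⇒ r4c1=2.
Step 4. [r2c4∈{2}] nothing but 2 survives at r2c4 ⇒ r2c4=2.
Step 5. [r2c1∈{4}] only 4 remains possible at r2c1 ⇒ r2c1=4.
Step 6. [r4c2∈{4}] r4c2's peers cover all but 4, so r4c2=4.
Step 7. [r4c3∈{3}] r4c3's peers cover all but 3 ⇒ r4c3=3.
Step 8. [r1c3∈{4}] r1c3 is down to just 4, so r1c3=4.
Step 9. [r3c2∈{1}] only 1 remains possible at r3c2, so r3c2=1.

Answer: 1 2 4 3 / 4 3 1 2 / 3 1 2 4 / 2 4 3 1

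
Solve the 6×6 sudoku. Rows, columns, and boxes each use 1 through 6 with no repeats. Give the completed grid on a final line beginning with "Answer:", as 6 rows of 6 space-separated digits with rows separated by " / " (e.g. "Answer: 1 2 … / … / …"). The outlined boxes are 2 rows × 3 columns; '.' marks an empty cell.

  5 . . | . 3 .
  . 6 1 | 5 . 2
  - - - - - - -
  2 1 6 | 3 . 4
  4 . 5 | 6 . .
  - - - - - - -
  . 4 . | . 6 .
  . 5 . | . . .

Step 1. [r4c6∈{1}] r4c6 is down to just 1. So r4c6=1.
Step 2. [r6c5∈{1,2,4}] in col 5, 1 fits only at r6c5, so r6c5=1.
Step 3. [r6c6∈{3}] only 3 remains possible at r6c6 ⇒ r6c6=3.
Step 4. [r6c3∈{2}] r6c3's peers cover all but 2, so r6c3=2.
Step 5. [r5c3∈{3}] r5c3 has the single candidate 3 ⇒ r5c3=3.
Step 6. [r1c4∈{1,4}] row 1 places 1 nowhere but r1c4, so r1c4=1.
Step 7. [r6c1∈{6}] nothing but 6 survives at r6c1. So r6c1=6.
Step 8. [r4c2∈{3}] r4c2 has the single candidate 3 ⇒ r4c2=3.
Step 9. [r2c1∈{3}] r2c1 has the single candidate 3. So r2c1=3.
Step 10. [r2c5∈{4}] r2c5 is down to just 4. So r2c5=4.
Step 11. [r1c3∈{4}] r1c3 has the single candidate 4. So r1c3=4.
Step 12. [r4c5∈{2}] nothing but 2 survives at r4c5. So r4c5=2.
Step 13. [r5c4∈{2}] only 2 remains possible at r5c4 ⇒ r5c4=2.
Step 14. [r1c2∈{2}] only 2 remains possible at r1c2. So r1c2=2.
Step 15. [r5c6∈{5}] nothing but 5 survives at r5c6, so r5c6=5.
Step 16. [r3c5∈{5}] only 5 remains possible at r3c5, so r3c5=5.
Step 17. [r5c1∈{1}] r5c1 has the single candidate 1. So r5c1=1.
Step 18. [r1c6∈{6}] r1c6 is down to just 6, so r1c6=6.
Step 19. [r6c4∈{4}] r6c4's peers cover all but 4. So r6c4=4.

Answer: 5 2 4 1 3 6 / 3 6 1 5 4 2 / 2 1 6 3 5 4 / 4 3 5 6 2 1 / 1 4 3 2 6 5 / 6 5 2 4 1 3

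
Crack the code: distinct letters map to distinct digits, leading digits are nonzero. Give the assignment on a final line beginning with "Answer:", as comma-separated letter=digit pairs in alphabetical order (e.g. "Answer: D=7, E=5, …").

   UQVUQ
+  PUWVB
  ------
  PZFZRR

Step 1. [col 1: Q + B ≡ R (mod 10)] no forcing yet in column 1 (carry-in 0); B=7 is free and consistent — try it. So B=7.
Step 2. [col 1: Q + B ≡ R (mod 10)] column 1 (Q + B ≡ R (mod 10), carry-in 0) doesn't pin Q yet; pick Q=5 and continue. So Q=5.
Step 3. [col 1: Q + B ≡ R (mod 10)] from column 1 (Q=5, B=7, carry-in 0, digits 5,7 already taken and all letters distinct): R must equal 2. So R=2.
Step 4. [col 2: U + V ≡ R (mod 10)] no forcing yet in column 2 (carry-in 1); U=8 is free and consistent — try it ⇒ U=8.
Step 5. [P] adding two 5-digit numbers gives at most 5+1 digits, and here it does — P is that final carry and must be 1. So P=1.
Step 6. [col 2: U + V ≡ R (mod 10)] from column 2 (U=8, R=2, carry-in 1, digits 1,2,5,7,8 already taken and all letters distinct): V must equal 3, so V=3.
Step 7. [col 3: V + W ≡ Z (mod 10)] column 3 (V + W ≡ Z (mod 10), carry-in 1) doesn't pin W yet; pick W=6 and continue, so W=6.
Step 8. [col 3: V + W ≡ Z (mod 10)] column 3: given V=3, W=6, carry-in 1, and digits 1,2,3,5,6,7,8 already taken and all letters distinct, V+W≡Z (mod 10) forces Z=0 ⇒ Z=0.
Step 9. [col 4: Q + U ≡ F (mod 10)] from column 4 (Q=5, U=8, carry-in 1, digits 0,1,2,3,5,6,7,8 already taken and all letters distinct): F must equal 4 ⇒ F=4.

Answer: B=7, F=4, P=1, Q=5, R=2, U=8, V=3, W=6, Z=0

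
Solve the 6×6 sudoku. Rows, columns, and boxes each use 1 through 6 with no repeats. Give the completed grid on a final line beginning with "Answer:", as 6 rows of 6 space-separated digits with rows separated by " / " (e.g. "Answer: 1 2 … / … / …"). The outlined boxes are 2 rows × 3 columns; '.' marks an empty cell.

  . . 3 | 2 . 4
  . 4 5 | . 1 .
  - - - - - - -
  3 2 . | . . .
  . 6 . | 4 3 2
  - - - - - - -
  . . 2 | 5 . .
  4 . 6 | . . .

Step 1. [r5c1∈{1}] r5c1 has the single candidate 1 ⇒ r5c1=1.
Step 2. [r3c6∈{1,5,6}] col 6 places 5 nowhere but r3c6 ⇒ r3c6=5.
Step 3. [r3c4∈{1,6}] in box 4, 1 fits only at r3c4, so r3c4=1.
Step 4. [r6c4∈{3}] nothing but 3 survives at r6c4 ⇒ r6c4=3.
Step 5. [r2c4∈{6}] r2c4's peers cover all but 6 ⇒ r2c4=6.
Step 6. [r5c6∈{6}] only 6 remains possible at r5c6. So r5c6=6.
Step 7. [r4c1∈{5}] r4c1's peers cover all but 5 ⇒ r4c1=5.
Step 8. [r6c6∈{1}] r6c6 is down to just 1 ⇒ r6c6=1.
Step 9. [r4c3∈{1}] nothing but 1 survives at r4c3. So r4c3=1.
Step 10. [r3c3∈{4}] r3c3 is down to just 4, so r3c3=4.
Step 11. [r5c2∈{3}] only 3 remains possible at r5c2. So r5c2=3.
Step 12. [r1c5∈{5}] r1c5 has the single candidate 5. So r1c5=5.
Step 13. [r3c5∈{6}] r3c5's peers cover all but 6. So r3c5=6.
Step 14. [r6c2∈{5}] only 5 remains possible at r6c2 ⇒ r6c2=5.
Step 15. [r5c5∈{4}] r5c5 has the single candidate 4, so r5c5=4.
Step 16. [r1c2∈{1}] r1c2 has the single candidate 1. So r1c2=1.
Step 17. [r1c1∈{6}] nothing but 6 survives at r1c1, so r1c1=6.
Step 18. [r6c5∈{2}] nothing but 2 survives at r6c5. So r6c5=2.
Step 19. [r2c1∈{2}] r2c1 has the single candidate 2 ⇒ r2c1=2.
Step 20. [r2c6∈{3}] only 3 remains possible at r2c6 ⇒ r2c6=3.

Answer: 6 1 3 2 5 4 / 2 4 5 6 1 3 / 3 2 4 1 6 5 / 5 6 1 4 3 2 / 1 3 2 5 4 6 / 4 5 6 3 2 1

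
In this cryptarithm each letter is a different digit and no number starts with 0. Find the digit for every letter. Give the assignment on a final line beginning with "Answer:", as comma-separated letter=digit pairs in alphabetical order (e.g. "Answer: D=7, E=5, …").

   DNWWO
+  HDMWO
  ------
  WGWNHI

Step 1. [col 1: O + O ≡ I (mod 10)] O=9 is one option consistent with column 1 (O + O ≡ I (mod 10), carry-in 0) — take it. So O=9.
Step 2. [W] the sum has 6 digits but both addends have 5; that extra leading digit W is the final carry, namely 1. So W=1.
Step 3. [col 1: O + O ≡ I (mod 10)] column 1 reads O+O+carry(0)=I with O=9; with digits 1,9 already taken and all letters distinct, the only value for I is 8, so I=8.
Step 4. [col 2: W + W ≡ H (mod 10)] in column 2 we have W+W≡H with carry-in 1; given W=1 and digits 1,8,9 already taken and all letters distinct, that pins H to 3, so H=3.
Step 5. [col 3: W + M ≡ N (mod 10)] M=4 is one option consistent with column 3 (W + M ≡ N (mod 10), carry-in 0) — take it, so M=4.
Step 6. [col 3: W + M ≡ N (mod 10)] from column 3 (W=1, M=4, carry-in 0, digits 1,3,4,8,9 already taken and all letters distinct): N must equal 5, so N=5.
Step 7. [col 4: N + D ≡ W (mod 10)] column 4: given N=5, W=1, carry-in 0, and digits 1,3,4,5,8,9 already taken and all letters distinct, N+D≡W (mod 10) forces D=6 ⇒ D=6.
Step 8. [col 5: D + H ≡ G (mod 10)] in column 5 we have D+H≡G with carry-in 1; given D=6, H=3 and digits 1,3,4,5,6,8,9 already taken and all letters distinct, that pins G to 0 ⇒ G=0.

Answer: D=6, G=0, H=3, I=8, M=4, N=5, O=9, W=1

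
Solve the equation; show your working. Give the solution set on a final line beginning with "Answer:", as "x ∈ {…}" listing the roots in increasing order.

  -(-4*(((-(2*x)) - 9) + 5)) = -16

Step 1. [-(-4*(((-(2*x)) - 9) + 5)) = -16] leading − — multiply by −1 ⇒ neg: -4*(((-(2*x)) - 9) + 5) = 16.
Step 2. [-4*(((-(2*x)) - 9) + 5) = 16] -4·(inner) — divide through by -4 ⇒ div: ((-(2*x)) - 9) + 5 = -4.
Step 3. [((-(2*x)) - 9) + 5 = -4] the outer +5 inverts by subtracting 5, so sub: (-(2*x)) - 9 = -9.
Step 4. [(-(2*x)) - 9 = -9] peel the -9: add 9 from each side. So sub: -(2*x) = 0.
Step 5. [-(2*x) = 0] LHS negated; negate both sides ⇒ neg: 2*x = 0.
Step 6. [2*x = 0] LHS = 2·(…); ÷2 both sides, so div: x = 0.

Answer: x ∈ {0}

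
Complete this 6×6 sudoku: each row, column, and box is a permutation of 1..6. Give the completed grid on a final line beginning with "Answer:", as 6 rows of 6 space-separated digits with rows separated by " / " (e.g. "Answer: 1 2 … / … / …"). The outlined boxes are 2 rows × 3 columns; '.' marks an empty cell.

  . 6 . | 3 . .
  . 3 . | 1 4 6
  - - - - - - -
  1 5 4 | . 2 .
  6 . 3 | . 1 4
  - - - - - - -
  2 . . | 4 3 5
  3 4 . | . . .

Step 1. [r6c3∈{1,5,6}] row 6 places 5 nowhere but r6c3. So r6c3=5.
Step 2. [r1c3∈{1,2}] in row 1, 1 fits only at r1c3 ⇒ r1c3=1.
Step 3. [r6c4∈{2,6}] across col 4, 2 lands solely at r6c4. So r6c4=2.
Step 4. [r1c5∈{5}] only 5 remains possible at r1c5, so r1c5=5.
Step 5. [r6c5∈{6}] r6c5's peers cover all but 6. So r6c5=6.
Step 6. [r2c3∈{2}] r2c3's peers cover all but 2. So r2c3=2.
Step 7. [r3c6∈{3}] r3c6 is down to just 3 ⇒ r3c6=3.
Step 8. [r1c6∈{2}] r1c6's peers cover all but 2 ⇒ r1c6=2.
Step 9. [r4c2∈{2}] only 2 remains possible at r4c2 ⇒ r4c2=2.
Step 10. [r4c4∈{5}] r4c4's peers cover all but 5 ⇒ r4c4=5.
Step 11. [r6c6∈{1}] only 1 remains possible at r6c6 ⇒ r6c6=1.
Step 12. [r3c4∈{6}] only 6 remains possible at r3c4. So r3c4=6.
Step 13. [r5c2∈{1}] nothing but 1 survives at r5c2, so r5c2=1.
Step 14. [r5c3∈{6}] r5c3 has the single candidate 6 ⇒ r5c3=6.
Step 15. [r1c1∈{4}] only 4 remains possible at r1c1, so r1c1=4.
Step 16. [r2c1∈{5}] r2c1 is down to just 5, so r2c1=5.

Answer: 4 6 1 3 5 2 / 5 3 2 1 4 6 / 1 5 4 6 2 3 / 6 2 3 5 1 4 / 2 1 6 4 3 5 / 3 4 5 2 6 1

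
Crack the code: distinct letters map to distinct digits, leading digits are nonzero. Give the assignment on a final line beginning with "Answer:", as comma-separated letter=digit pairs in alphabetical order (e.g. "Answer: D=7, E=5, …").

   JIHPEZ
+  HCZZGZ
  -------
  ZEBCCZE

Step 1. [col 1: Z + Z ≡ E (mod 10)] several values work for Z in column 1 (Z + Z ≡ E (mod 10), carry-in 0); try Z=1 ⇒ Z=1.
Step 2. [col 1: Z + Z ≡ E (mod 10)] from column 1 (Z=1, carry-in 0, digits 1 already taken and all letters distinct): E must equal 2. So E=2.
Step 3. [col 2: E + G ≡ Z (mod 10)] in column 2 we have E+G≡Z with carry-in 0; given E=2, Z=1 and digits 1,2 already taken and all letters distinct, that pins G to 9, so G=9.
Step 4. [col 3: P + Z ≡ C (mod 10)] C=8 is one option consistent with column 3 (P + Z ≡ C (mod 10), carry-in 1) — take it ⇒ C=8.
Step 5. [col 3: P + Z ≡ C (mod 10)] column 3 reads P+Z+carry(1)=C with Z=1, C=8; with digits 1,2,8,9 already taken and all letters distinct, the only value for P is 6. So P=6.
Step 6. [col 4: H + Z ≡ C (mod 10)] column 4: given Z=1, C=8, carry-in 0, and digits 1,2,6,8,9 already taken and all letters distinct, H+Z≡C (mod 10) forces H=7, so H=7.
Step 7. [col 5: I + C ≡ B (mod 10)] column 5 reads I+C+carry(0)=B with C=8; with digits 1,2,6,7,8,9 already taken and all letters distinct, the only value for B is 3, so B=3.
Step 8. [col 5: I + C ≡ B (mod 10)] column 5 reads I+C+carry(0)=B with C=8, B=3; with digits 1,2,3,6,7,8,9 already taken and all letters distinct, the only value for I is 5, so I=5.
Step 9. [col 6: J + H ≡ E (mod 10)] from column 6 (H=7, E=2, carry-in 1, digits 1,2,3,5,6,7,8,9 already taken and all letters distinct): J must equal 4. So J=4.

Answer: B=3, C=8, E=2, G=9, H=7, I=5, J=4, P=6, Z=1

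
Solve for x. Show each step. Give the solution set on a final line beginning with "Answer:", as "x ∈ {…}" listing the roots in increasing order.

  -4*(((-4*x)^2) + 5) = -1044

Step 1. [-4*(((-4*x)^2) + 5) = -1044] leading coefficient -4: divide by -4. So div: ((-4*x)^2) + 5 = 261.
Step 2. [((-4*x)^2) + 5 = 261] 5 comes off first (subtract 5) ⇒ sub: (-4*x)^2 = 256.
Step 3. [(-4*x)^2 = 256] √ both sides: 256 ≥ 0 gives two branches, so sqrt: -4*x = 16 or -16.
Step 4. [-4*x = 16 or -16] LHS = -4·(…); ÷-4 both sides ⇒ div: x = -4 or 4.

Answer: x ∈ {-4, 4}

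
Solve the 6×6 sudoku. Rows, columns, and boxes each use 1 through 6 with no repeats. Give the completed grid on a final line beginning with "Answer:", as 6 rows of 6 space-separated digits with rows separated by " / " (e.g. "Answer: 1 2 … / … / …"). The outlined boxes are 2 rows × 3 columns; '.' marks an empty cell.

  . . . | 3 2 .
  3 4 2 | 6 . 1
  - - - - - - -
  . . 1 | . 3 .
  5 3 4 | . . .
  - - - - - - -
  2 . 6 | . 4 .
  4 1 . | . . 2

Step 1. [r6c4∈{5}] only 5 remains possible at r6c4, so r6c4=5.
Step 2. [r3c6∈{4,5,6}] in row 3, 5 fits only at r3c6, so r3c6=5.
Step 3. [r3c2∈{2,6}] col 2 places 2 nowhere but r3c2 ⇒ r3c2=2.
Step 4. [r1c2∈{5,6}] 6 has one home in col 2: r1c2 ⇒ r1c2=6.
Step 5. [r4c5∈{1,6}] 1 has one home in col 5: r4c5. So r4c5=1.
Step 6. [r6c5∈{6}] r6c5 is down to just 6 ⇒ r6c5=6.
Step 7. [r2c5∈{5}] r2c5's peers cover all but 5. So r2c5=5.
Step 8. [r1c1∈{1}] nothing but 1 survives at r1c1 ⇒ r1c1=1.
Step 9. [r4c4∈{2}] r4c4 is down to just 2 ⇒ r4c4=2.
Step 10. [r1c6∈{4}] nothing but 4 survives at r1c6, so r1c6=4.
Step 11. [r6c3∈{3}] r6c3 has the single candidate 3 ⇒ r6c3=3.
Step 12. [r3c4∈{4}] r3c4 has the single candidate 4. So r3c4=4.
Step 13. [r3c1∈{6}] nothing but 6 survives at r3c1. So r3c1=6.
Step 14. [r5c4∈{1}] r5c4's peers cover all but 1, so r5c4=1.
Step 15. [r5c6∈{3}] r5c6 is down to just 3 ⇒ r5c6=3.
Step 16. [r1c3∈{5}] r1c3's peers cover all but 5. So r1c3=5.
Step 17. [r4c6∈{6}] r4c6 has the single candidate 6, so r4c6=6.
Step 18. [r5c2∈{5}] r5c2 has the single candidate 5, so r5c2=5.

Answer: 1 6 5 3 2 4 / 3 4 2 6 5 1 / 6 2 1 4 3 5 / 5 3 4 2 1 6 / 2 5 6 1 4 3 / 4 1 3 5 6 2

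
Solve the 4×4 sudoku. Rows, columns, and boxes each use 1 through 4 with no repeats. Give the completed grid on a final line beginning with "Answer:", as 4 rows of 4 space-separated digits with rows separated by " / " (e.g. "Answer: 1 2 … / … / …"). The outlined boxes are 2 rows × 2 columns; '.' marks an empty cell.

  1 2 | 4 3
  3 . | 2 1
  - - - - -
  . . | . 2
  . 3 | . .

Step 1. [r3c2∈{1,4}] col 2 places 1 nowhere but r3c2 ⇒ r3c2=1.
Step 2. [r4c4∈{4}] r4c4's peers cover all but 4 ⇒ r4c4=4.
Step 3. [r4c1∈{2}] r4c1's peers cover all but 2, so r4c1=2.
Step 4. [r4c3∈{1}] r4c3's peers cover all but 1. So r4c3=1.
Step 5. [r2c2∈{4}] nothing but 4 survives at r2c2. So r2c2=4.
Step 6. [r3c1∈{4}] nothing but 4 survives at r3c1, so r3c1=4.
Step 7. [r3c3∈{3}] r3c3's peers cover all but 3. So r3c3=3.

Answer: 1 2 4 3 / 3 4 2 1 / 4 1 3 2 / 2 3 1 4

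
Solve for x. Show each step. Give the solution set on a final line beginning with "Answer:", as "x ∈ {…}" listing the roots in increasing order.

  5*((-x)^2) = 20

Step 1. [5*((-x)^2) = 20] leading coefficient 5: divide by 5. So div: (-x)^2 = 4.
Step 2. [(-x)^2 = 4] √ both sides: 4 ≥ 0 gives two branches. So sqrt: -x = 2 or -2.
Step 3. [-x = 2 or -2] LHS negated; negate both sides ⇒ neg: x = -2 or 2.

Answer: x ∈ {-2, 2}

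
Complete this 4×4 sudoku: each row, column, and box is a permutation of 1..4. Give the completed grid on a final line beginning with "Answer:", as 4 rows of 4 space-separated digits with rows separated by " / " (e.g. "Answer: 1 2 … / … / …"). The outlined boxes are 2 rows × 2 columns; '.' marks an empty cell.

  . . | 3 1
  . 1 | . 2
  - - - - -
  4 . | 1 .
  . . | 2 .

Step 1. [r4c2∈{3}] nothing but 3 survives at r4c2 ⇒ r4c2=3.
Step 2. [r1c2∈{2,4}] 4 has one home in row 1: r1c2, so r1c2=4.
Step 3. [r4c4∈{4}] nothing but 4 survives at r4c4, so r4c4=4.
Step 4. [r2c3∈{4}] only 4 remains possible at r2c3, so r2c3=4.
Step 5. [r4c1∈{1}] nothing but 1 survives at r4c1. So r4c1=1.
Step 6. [r3c2∈{2}] only 2 remains possible at r3c2. So r3c2=2.
Step 7. [r3c4∈{3}] r3c4's peers cover all but 3 ⇒ r3c4=3.
Step 8. [r2c1∈{3}] nothing but 3 survives at r2c1, so r2c1=3.
Step 9. [r1c1∈{2}] only 2 remains possible at r1c1 ⇒ r1c1=2.

Answer: 2 4 3 1 / 3 1 4 2 / 4 2 1 3 / 1 3 2 4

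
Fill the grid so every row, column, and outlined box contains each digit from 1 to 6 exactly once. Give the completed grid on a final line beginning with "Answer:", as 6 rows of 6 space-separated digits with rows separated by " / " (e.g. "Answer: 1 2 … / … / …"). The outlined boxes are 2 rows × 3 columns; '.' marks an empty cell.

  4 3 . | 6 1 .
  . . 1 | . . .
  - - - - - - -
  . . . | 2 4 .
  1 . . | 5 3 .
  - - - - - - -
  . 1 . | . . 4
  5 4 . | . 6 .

Step 1. [r5c4∈{3}] only 3 remains possible at r5c4. So r5c4=3.
Step 2. [r4c6∈{6}] nothing but 6 survives at r4c6. So r4c6=6.
Step 3. [r6c3∈{2,3}] r6c3 is the only open cell in row 6 admitting 3. So r6c3=3.
Step 4. [r6c6∈{1,2}] in row 6, 2 fits only at r6c6 ⇒ r6c6=2.
Step 5. [r1c3∈{2,5}] row 1 places 2 nowhere but r1c3. So r1c3=2.
Step 6. [r2c2∈{5,6}] across box 1, 5 lands solely at r2c2, so r2c2=5.
Step 7. [r3c2∈{6}] r3c2 has the single candidate 6, so r3c2=6.
Step 8. [r2c1∈{6}] r2c1 has the single candidate 6. So r2c1=6.
Step 9. [r5c5∈{5}] r5c5 has the single candidate 5. So r5c5=5.
Step 10. [r5c3∈{6}] nothing but 6 survives at r5c3, so r5c3=6.
Step 11. [r3c3∈{5}] nothing but 5 survives at r3c3. So r3c3=5.
Step 12. [r1c6∈{5}] r1c6 has the single candidate 5, so r1c6=5.
Step 13. [r3c1∈{3}] r3c1's peers cover all but 3 ⇒ r3c1=3.
Step 14. [r2c6∈{3}] r2c6 has the single candidate 3, so r2c6=3.
Step 15. [r3c6∈{1}] r3c6's peers cover all but 1 ⇒ r3c6=1.
Step 16. [r2c5∈{2}] only 2 remains possible at r2c5. So r2c5=2.
Step 17. [r6c4∈{1}] nothing but 1 survives at r6c4, so r6c4=1.
Step 18. [r2c4∈{4}] r2c4's peers cover all but 4. So r2c4=4.
Step 19. [r4c3∈{4}] r4c3's peers cover all but 4. So r4c3=4.
Step 20. [r5c1∈{2}] r5c1 is down to just 2. So r5c1=2.
Step 21. [r4c2∈{2}] r4c2 has the single candidate 2 ⇒ r4c2=2.

Answer: 4 3 2 6 1 5 / 6 5 1 4 2 3 / 3 6 5 2 4 1 / 1 2 4 5 3 6 / 2 1 6 3 5 4 / 5 4 3 1 6 2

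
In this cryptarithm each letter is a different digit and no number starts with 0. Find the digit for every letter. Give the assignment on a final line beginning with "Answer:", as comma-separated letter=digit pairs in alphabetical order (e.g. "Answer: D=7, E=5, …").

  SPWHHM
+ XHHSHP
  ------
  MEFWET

Step 1. [col 1: M + P ≡ T (mod 10)] P=8 is one option consistent with column 1 (M + P ≡ T (mod 10), carry-in 0) — take it, so P=8.
Step 2. [col 1: M + P ≡ T (mod 10)] no forcing yet in column 1 (carry-in 0); M=6 is free and consistent — try it ⇒ M=6.
Step 3. [col 1: M + P ≡ T (mod 10)] in column 1 we have M+P≡T with carry-in 0; given M=6, P=8 and digits 6,8 already taken and all letters distinct, that pins T to 4 ⇒ T=4.
Step 4. [col 2: H + H ≡ E (mod 10)] several values work for H in column 2 (H + H ≡ E (mod 10), carry-in 1); try H=7, so H=7.
Step 5. [col 2: H + H ≡ E (mod 10)] column 2 reads H+H+carry(1)=E with H=7; with digits 4,6,7,8 already taken and all letters distinct, the only value for E is 5. So E=5.
Step 6. [col 3: H + S ≡ W (mod 10)] column 3 (H + S ≡ W (mod 10), carry-in 1) doesn't pin S yet; pick S=3 and continue, so S=3.
Step 7. [col 3: H + S ≡ W (mod 10)] column 3 reads H+S+carry(1)=W with H=7, S=3; with digits 3,4,5,6,7,8 already taken and all letters distinct, the only value for W is 1 ⇒ W=1.
Step 8. [col 4: W + H ≡ F (mod 10)] column 4 reads W+H+carry(1)=F with W=1, H=7; with digits 1,3,4,5,6,7,8 already taken and all letters distinct, the only value for F is 9. So F=9.
Step 9. [col 6: S + X ≡ M (mod 10)] in column 6 we have S+X≡M with carry-in 1; given S=3, M=6 and digits 1,3,4,5,6,7,8,9 already taken and all letters distinct, that pins X to 2. So X=2.

Answer: E=5, F=9, H=7, M=6, P=8, S=3, T=4, W=1, X=2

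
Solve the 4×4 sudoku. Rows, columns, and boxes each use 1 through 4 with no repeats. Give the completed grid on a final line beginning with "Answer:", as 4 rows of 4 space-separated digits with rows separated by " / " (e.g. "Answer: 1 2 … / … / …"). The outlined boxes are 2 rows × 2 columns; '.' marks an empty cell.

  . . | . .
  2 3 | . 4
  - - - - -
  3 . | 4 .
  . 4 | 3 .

Step 1. [r1c2∈{1}] r1c2's peers cover all but 1. So r1c2=1.
Step 2. [r4c4∈{1,2}] 2 has one home in row 4: r4c4. So r4c4=2.
Step 3. [r3c2∈{2}] r3c2's peers cover all but 2 ⇒ r3c2=2.
Step 4. [r2c3∈{1}] only 1 remains possible at r2c3, so r2c3=1.
Step 5. [r1c4∈{3}] r1c4 has the single candidate 3. So r1c4=3.
Step 6. [r3c4∈{1}] r3c4 is down to just 1, so r3c4=1.
Step 7. [r1c1∈{4}] r1c1's peers cover all but 4 ⇒ r1c1=4.
Step 8. [r4c1∈{1}] nothing but 1 survives at r4c1 ⇒ r4c1=1.
Step 9. [r1c3∈{2}] r1c3's peers cover all but 2. So r1c3=2.

Answer: 4 1 2 3 / 2 3 1 4 / 3 2 4 1 / 1 4 3 2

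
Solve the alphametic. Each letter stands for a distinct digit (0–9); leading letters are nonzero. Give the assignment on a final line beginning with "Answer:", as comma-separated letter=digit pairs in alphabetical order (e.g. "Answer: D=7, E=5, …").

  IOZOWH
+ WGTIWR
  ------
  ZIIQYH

Step 1. [col 1: H + R ≡ H (mod 10)] column 1 reads H+R+carry(0)=H with nothing yet; with all letters distinct, none taken yet, the only value for R is 0, so R=0.
Step 2. [col 1: H + R ≡ H (mod 10)] no forcing yet in column 1 (carry-in 0); H=9 is free and consistent — try it. So H=9.
Step 3. [col 2: W + W ≡ Y (mod 10)] no forcing yet in column 2 (carry-in 0); W=2 is free and consistent — try it ⇒ W=2.
Step 4. [col 2: W + W ≡ Y (mod 10)] in column 2 we have W+W≡Y with carry-in 0; given W=2 and digits 0,2,9 already taken and all letters distinct, that pins Y to 4 ⇒ Y=4.
Step 5. [col 3: O + I ≡ Q (mod 10)] no forcing yet in column 3 (carry-in 0); Q=6 is free and consistent — try it. So Q=6.
Step 6. [col 3: O + I ≡ Q (mod 10)] column 3 (O + I ≡ Q (mod 10), carry-in 0) doesn't pin I yet; pick I=5 and continue ⇒ I=5.
Step 7. [col 3: O + I ≡ Q (mod 10)] in column 3 we have O+I≡Q with carry-in 0; given I=5, Q=6 and digits 0,2,4,5,6,9 already taken and all letters distinct, that pins O to 1. So O=1.
Step 8. [col 4: Z + T ≡ I (mod 10)] column 4 (Z + T ≡ I (mod 10), carry-in 0) doesn't pin Z yet; pick Z=7 and continue, so Z=7.
Step 9. [col 4: Z + T ≡ I (mod 10)] from column 4 (Z=7, I=5, carry-in 0, digits 0,1,2,4,5,6,7,9 already taken and all letters distinct): T must equal 8 ⇒ T=8.
Step 10. [col 5: O + G ≡ I (mod 10)] in column 5 we have O+G≡I with carry-in 1; given O=1, I=5 and digits 0,1,2,4,5,6,7,8,9 already taken and all letters distinct, that pins G to 3, so G=3.

Answer: G=3, H=9, I=5, O=1, Q=6, R=0, T=8, W=2, Y=4, Z=7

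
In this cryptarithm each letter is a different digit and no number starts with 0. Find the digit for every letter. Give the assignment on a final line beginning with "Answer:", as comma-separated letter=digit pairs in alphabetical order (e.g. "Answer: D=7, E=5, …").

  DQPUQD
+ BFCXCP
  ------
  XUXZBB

Step 1. [col 1: D + P ≡ B (mod 10)] B=1 is one option consistent with column 1 (D + P ≡ B (mod 10), carry-in 0) — take it. So B=1.
Step 2. [col 1: D + P ≡ B (mod 10)] column 1 (D + P ≡ B (mod 10), carry-in 0) doesn't pin P yet; pick P=7 and continue. So P=7.
Step 3. [col 1: D + P ≡ B (mod 10)] in column 1 we have D+P≡B with carry-in 0; given P=7, B=1 and digits 1,7 already taken and all letters distinct, that pins D to 4. So D=4.
Step 4. [col 2: Q + C ≡ B (mod 10)] no forcing yet in column 2 (carry-in 1); C=8 is free and consistent — try it. So C=8.
Step 5. [col 2: Q + C ≡ B (mod 10)] column 2 reads Q+C+carry(1)=B with C=8, B=1; with digits 1,4,7,8 already taken and all letters distinct, the only value for Q is 2, so Q=2.
Step 6. [col 3: U + X ≡ Z (mod 10)] column 3 (U + X ≡ Z (mod 10), carry-in 1) doesn't pin U yet; pick U=3 and continue, so U=3.
Step 7. [col 3: U + X ≡ Z (mod 10)] no forcing yet in column 3 (carry-in 1); X=5 is free and consistent — try it ⇒ X=5.
Step 8. [col 3: U + X ≡ Z (mod 10)] column 3: given U=3, X=5, carry-in 1, and digits 1,2,3,4,5,7,8 already taken and all letters distinct, U+X≡Z (mod 10) forces Z=9 ⇒ Z=9.
Step 9. [col 5: Q + F ≡ U (mod 10)] column 5: given Q=2, U=3, carry-in 1, and digits 1,2,3,4,5,7,8,9 already taken and all letters distinct, Q+F≡U (mod 10) forces F=0 ⇒ F=0.

Answer: B=1, C=8, D=4, F=0, P=7, Q=2, U=3, X=5, Z=9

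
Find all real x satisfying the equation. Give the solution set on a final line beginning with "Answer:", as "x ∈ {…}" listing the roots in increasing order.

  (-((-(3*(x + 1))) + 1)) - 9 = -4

Step 1. [(-((-(3*(x + 1))) + 1)) - 9 = -4] add 9: x sits inside (… - 9). So sub: -((-(3*(x + 1))) + 1) = 5.
Step 2. [-((-(3*(x + 1))) + 1) = 5] leading − — multiply by −1 ⇒ neg: (-(3*(x + 1))) + 1 = -5.
Step 3. [(-(3*(x + 1))) + 1 = -5] peel the +1: subtract 1 from each side. So sub: -(3*(x + 1)) = -6.
Step 4. [-(3*(x + 1)) = -6] LHS negated; negate both sides. So neg: 3*(x + 1) = 6.
Step 5. [3*(x + 1) = 6] divide by the outer 3, so div: x + 1 = 2.
Step 6. [x + 1 = 2] subtract 1: x sits inside (… + 1). So sub: x = 1.

Answer: x ∈ {1}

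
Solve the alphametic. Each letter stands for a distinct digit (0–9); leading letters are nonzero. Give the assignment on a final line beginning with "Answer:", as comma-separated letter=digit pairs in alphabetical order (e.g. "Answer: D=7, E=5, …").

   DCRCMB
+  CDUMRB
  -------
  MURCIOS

Step 1. [col 1: B + B ≡ S (mod 10)] several values work for S in column 1 (B + B ≡ S (mod 10), carry-in 0); try S=8 ⇒ S=8.
Step 2. [M] M is the leading digit of a 7-digit sum of two 6-digit numbers; the final carry is exactly 1. So M=1.
Step 3. [col 1: B + B ≡ S (mod 10)] no forcing yet in column 1 (carry-in 0); B=9 is free and consistent — try it ⇒ B=9.
Step 4. [col 2: M + R ≡ O (mod 10)] no forcing yet in column 2 (carry-in 1); O=4 is free and consistent — try it ⇒ O=4.
Step 5. [col 2: M + R ≡ O (mod 10)] column 2 reads M+R+carry(1)=O with M=1, O=4; with digits 1,4,8,9 already taken and all letters distinct, the only value for R is 2 ⇒ R=2.
Step 6. [col 3: C + M ≡ I (mod 10)] column 3 (C + M ≡ I (mod 10), carry-in 0) doesn't pin I yet; pick I=6 and continue, so I=6.
Step 7. [col 3: C + M ≡ I (mod 10)] in column 3 we have C+M≡I with carry-in 0; given M=1, I=6 and digits 1,2,4,6,8,9 already taken and all letters distinct, that pins C to 5, so C=5.
Step 8. [col 4: R + U ≡ C (mod 10)] from column 4 (R=2, C=5, carry-in 0, digits 1,2,4,5,6,8,9 already taken and all letters distinct): U must equal 3 ⇒ U=3.
Step 9. [col 5: C + D ≡ R (mod 10)] column 5: given C=5, R=2, carry-in 0, and digits 1,2,3,4,5,6,8,9 already taken and all letters distinct, C+D≡R (mod 10) forces D=7 ⇒ D=7.

Answer: B=9, C=5, D=7, I=6, M=1, O=4, R=2, S=8, U=3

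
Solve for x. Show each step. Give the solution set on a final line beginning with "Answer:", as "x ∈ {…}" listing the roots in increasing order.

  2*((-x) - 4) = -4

Step 1. [2*((-x) - 4) = -4] leading coefficient 2: divide by 2, so div: (-x) - 4 = -2.
Step 2. [(-x) - 4 = -2] 4 comes off first (add 4), so sub: -x = 2.
Step 3. [-x = 2] LHS negated; negate both sides. So neg: x = -2.

Answer: x ∈ {-2}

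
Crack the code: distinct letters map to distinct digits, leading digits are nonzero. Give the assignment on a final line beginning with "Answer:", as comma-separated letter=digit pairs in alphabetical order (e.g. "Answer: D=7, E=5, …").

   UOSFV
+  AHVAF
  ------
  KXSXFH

Step 1. [col 1: V + F ≡ H (mod 10)] several values work for H in column 1 (V + F ≡ H (mod 10), carry-in 0); try H=4 ⇒ H=4.
Step 2. [K] K is the leading digit of a 6-digit sum of two 5-digit numbers; the final carry is exactly 1, so K=1.
Step 3. [col 1: V + F ≡ H (mod 10)] column 1 (V + F ≡ H (mod 10), carry-in 0) doesn't pin F yet; pick F=8 and continue. So F=8.
Step 4. [col 1: V + F ≡ H (mod 10)] column 1 reads V+F+carry(0)=H with F=8, H=4; with digits 1,4,8 already taken and all letters distinct, the only value for V is 6. So V=6.
Step 5. [col 2: F + A ≡ F (mod 10)] column 2 reads F+A+carry(1)=F with F=8; with digits 1,4,6,8 already taken and all letters distinct, the only value for A is 9. So A=9.
Step 6. [col 3: S + V ≡ X (mod 10)] column 3 (S + V ≡ X (mod 10), carry-in 1) doesn't pin S yet; pick S=5 and continue, so S=5.
Step 7. [col 3: S + V ≡ X (mod 10)] from column 3 (S=5, V=6, carry-in 1, digits 1,4,5,6,8,9 already taken and all letters distinct): X must equal 2 ⇒ X=2.
Step 8. [col 4: O + H ≡ S (mod 10)] column 4 reads O+H+carry(1)=S with H=4, S=5; with digits 1,2,4,5,6,8,9 already taken and all letters distinct, the only value for O is 0 ⇒ O=0.
Step 9. [col 5: U + A ≡ X (mod 10)] in column 5 we have U+A≡X with carry-in 0; given A=9, X=2 and digits 0,1,2,4,5,6,8,9 already taken and all letters distinct, that pins U to 3 ⇒ U=3.

Answer: A=9, F=8, H=4, K=1, O=0, S=5, U=3, V=6, X=2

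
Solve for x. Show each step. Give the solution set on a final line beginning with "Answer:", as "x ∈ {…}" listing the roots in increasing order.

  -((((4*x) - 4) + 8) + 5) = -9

Step 1. [-((((4*x) - 4) + 8) + 5) = -9] flip signs both sides ⇒ neg: (((4*x) - 4) + 8) + 5 = 9.
Step 2. [(((4*x) - 4) + 8) + 5 = 9] peel the +5: subtract 5 from each side, so sub: ((4*x) - 4) + 8 = 4.
Step 3. [((4*x) - 4) + 8 = 4] 8 comes off first (subtract 8), so sub: (4*x) - 4 = -4.
Step 4. [(4*x) - 4 = -4] 4 divides every term; factor it out, so factor: x - 1 = -1.
Step 5. [x - 1 = -1] the outer -1 inverts by adding 1, so sub: x = 0.

Answer: x ∈ {0}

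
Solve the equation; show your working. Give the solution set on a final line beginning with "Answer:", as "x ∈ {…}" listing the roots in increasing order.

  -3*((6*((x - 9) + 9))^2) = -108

Step 1. [-3*((6*((x - 9) + 9))^2) = -108] -3 out front; divide by -3. So div: (6*((x - 9) + 9))^2 = 36.
Step 2. [(6*((x - 9) + 9))^2 = 36] 36 ≥ 0, LHS is (·)² — take ±√ ⇒ sqrt: 6*((x - 9) + 9) = 6 or -6.
Step 3. [6*((x - 9) + 9) = 6 or -6] 6·(inner) — divide through by 6 ⇒ div: (x - 9) + 9 = 1 or -1.
Step 4. [(x - 9) + 9 = 1 or -1] +9 is outermost — subtract 9 both sides ⇒ sub: x - 9 = -8 or -10.
Step 5. [x - 9 = -8 or -10] peel the -9: add 9 from each side ⇒ sub: x = 1 or -1.

Answer: x ∈ {-1, 1}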